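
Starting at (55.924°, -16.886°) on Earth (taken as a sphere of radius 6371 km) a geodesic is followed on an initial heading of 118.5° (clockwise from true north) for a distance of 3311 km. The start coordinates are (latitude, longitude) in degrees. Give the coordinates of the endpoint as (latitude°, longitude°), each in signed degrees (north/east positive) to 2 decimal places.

Angular distance δ = d/R = 3311/6371 = 0.51970 rad; initial bearing θ = 2.0682 rad.
sin φ₂ = sin φ₁ cos δ + cos φ₁ sin δ cos θ = (0.8283)(0.8680) + (0.5603)(0.4966)(-0.4772) = 0.5862, so φ₂ = 35.89°.
Δλ = atan2(sin θ sin δ cos φ₁, cos δ − sin φ₁ sin φ₂) = atan2(0.2445, 0.3825) = 32.594°.
λ₂ = -16.886° + 32.594° = 15.71°.

35.89°, 15.71°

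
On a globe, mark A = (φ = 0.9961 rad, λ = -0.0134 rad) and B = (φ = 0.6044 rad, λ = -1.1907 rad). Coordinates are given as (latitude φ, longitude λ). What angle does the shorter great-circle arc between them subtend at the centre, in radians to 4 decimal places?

0.8652 rad

Let φ₁ = 0.9961 rad, φ₂ = 0.6044 rad, and Δλ = -1.1773 rad.
cos c = sin φ₁ sin φ₂ + cos φ₁ cos φ₂ cos Δλ = (0.8394)(0.5683) + (0.5436)(0.8228)(0.3834) = 0.64848,
so c = arccos(0.64848) = 0.86521 rad.
So the angular separation is 0.8652 rad.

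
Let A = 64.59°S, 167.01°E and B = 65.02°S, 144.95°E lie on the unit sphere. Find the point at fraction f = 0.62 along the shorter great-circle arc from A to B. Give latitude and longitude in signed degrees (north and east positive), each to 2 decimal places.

The central angle between A and B is δ = 0.1632 rad.
With f = 0.62, the slerp weights are sin((1−f)δ)/sin δ = 0.3814 and sin(fδ)/sin δ = 0.6217.
Weighted sum of the unit vectors: (0.3814)·(-0.4181,0.0965,-0.9033) + (0.6217)·(-0.3457,0.2425,-0.9065) = (-0.3744, 0.1876, -0.9081).
Converting back: φ = atan2(z, √(x²+y²)) = -65.24°, λ = atan2(y, x) = 153.39°.

-65.24°, 153.39°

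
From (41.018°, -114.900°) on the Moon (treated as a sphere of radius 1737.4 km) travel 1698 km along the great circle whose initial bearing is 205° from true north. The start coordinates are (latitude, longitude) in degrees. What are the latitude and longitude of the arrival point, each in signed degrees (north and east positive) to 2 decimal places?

Angular distance δ = d/R = 1698/1737.4 = 0.97732 rad; initial bearing θ = 3.5779 rad.
sin φ₂ = sin φ₁ cos δ + cos φ₁ sin δ cos θ = (0.6563)(0.5592) + (0.7545)(0.8290)(-0.9063) = -0.1999, so φ₂ = -11.53°.
Δλ = atan2(sin θ sin δ cos φ₁, cos δ − sin φ₁ sin φ₂) = atan2(-0.2643, 0.6904) = -20.951°.
λ₂ = -114.900° − 20.951° = -135.85°.

-11.53°, -135.85°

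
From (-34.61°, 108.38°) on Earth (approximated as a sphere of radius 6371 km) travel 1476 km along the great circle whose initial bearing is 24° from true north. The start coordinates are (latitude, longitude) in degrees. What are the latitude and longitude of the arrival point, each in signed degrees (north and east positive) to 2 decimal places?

-22.34°, 114.18°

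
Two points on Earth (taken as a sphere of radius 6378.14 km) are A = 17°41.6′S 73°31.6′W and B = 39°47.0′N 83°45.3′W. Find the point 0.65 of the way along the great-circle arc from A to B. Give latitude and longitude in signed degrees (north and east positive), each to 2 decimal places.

19.72°, -79.53°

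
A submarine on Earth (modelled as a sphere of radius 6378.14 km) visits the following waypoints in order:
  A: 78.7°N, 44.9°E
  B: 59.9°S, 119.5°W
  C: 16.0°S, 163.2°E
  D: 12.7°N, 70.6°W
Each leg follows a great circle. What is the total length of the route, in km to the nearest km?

Leg A→B: central angle 2.8024 rad, distance 17874.2 km.
Leg B→C: central angle 1.2191 rad, distance 7775.9 km.
Leg C→D: central angle 2.2325 rad, distance 14239.0 km.
Total: 17874.2 + 7775.9 + 14239.0 ≈ 39889 km.

39889 km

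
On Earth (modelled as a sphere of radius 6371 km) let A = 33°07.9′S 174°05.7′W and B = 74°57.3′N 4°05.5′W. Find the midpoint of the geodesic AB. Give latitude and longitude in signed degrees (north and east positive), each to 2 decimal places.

35.69°, -169.67°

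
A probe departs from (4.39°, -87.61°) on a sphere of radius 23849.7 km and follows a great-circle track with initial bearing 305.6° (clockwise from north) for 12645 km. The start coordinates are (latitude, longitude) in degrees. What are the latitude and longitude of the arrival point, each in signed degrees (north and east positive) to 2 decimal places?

21.07°, -113.76°

Angular distance δ = d/R = 12645/23849.7 = 0.53020 rad; initial bearing θ = 5.3337 rad.
sin φ₂ = sin φ₁ cos δ + cos φ₁ sin δ cos θ = (0.0765)(0.8627) + (0.9971)(0.5057)(0.5821) = 0.3596, so φ₂ = 21.07°.
Δλ = atan2(sin θ sin δ cos φ₁, cos δ − sin φ₁ sin φ₂) = atan2(-0.4100, 0.8352) = -26.146°.
λ₂ = -87.610° − 26.146° = -113.76°.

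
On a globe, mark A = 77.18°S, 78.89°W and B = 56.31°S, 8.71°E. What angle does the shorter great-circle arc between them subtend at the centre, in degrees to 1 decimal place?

35.3°

Let φ₁ = -1.3470 rad, φ₂ = -0.9828 rad, and Δλ = 1.5289 rad.
Haversine: a = sin²(Δφ/2) + cos φ₁ cos φ₂ sin²(Δλ/2) = 0.0328 + (0.2219)(0.5547)(0.4791) = 0.09177.
Central angle c = 2·arcsin(√a) = 0.61554 rad.
So the angular separation is 35.3°.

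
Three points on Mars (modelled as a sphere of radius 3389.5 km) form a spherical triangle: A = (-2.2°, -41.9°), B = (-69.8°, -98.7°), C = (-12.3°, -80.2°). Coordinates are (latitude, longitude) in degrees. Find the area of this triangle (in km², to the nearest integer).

Side lengths (central angles): a = 1.0241, b = 0.6851, c = 1.3439 rad; semiperimeter s = 1.5265.
By l'Huilier's theorem, tan(E/4) = √[tan(s/2) tan((s−a)/2) tan((s−b)/2) tan((s−c)/2)], giving spherical excess E = 0.3999 rad.
Area = E·R² = 0.3999 × (3389.5)² ≈ 4593941 km².

4593941 km²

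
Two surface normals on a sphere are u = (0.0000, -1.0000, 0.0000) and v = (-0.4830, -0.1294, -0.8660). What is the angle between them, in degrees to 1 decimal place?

82.6°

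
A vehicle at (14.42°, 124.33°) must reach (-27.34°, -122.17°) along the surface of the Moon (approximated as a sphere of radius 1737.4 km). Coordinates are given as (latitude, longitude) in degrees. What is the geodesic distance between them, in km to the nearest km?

Let φ₁ = 0.2517 rad, φ₂ = -0.4772 rad, and Δλ = 1.9809 rad.
cos c = sin φ₁ sin φ₂ + cos φ₁ cos φ₂ cos Δλ = (0.2490)(-0.4593) + (0.9685)(0.8883)(-0.3987) = -0.45742,
so c = arccos(-0.45742) = 2.04589 rad.
Distance = R·c = 1737.4 × 2.0459 ≈ 3555 km.

3555 km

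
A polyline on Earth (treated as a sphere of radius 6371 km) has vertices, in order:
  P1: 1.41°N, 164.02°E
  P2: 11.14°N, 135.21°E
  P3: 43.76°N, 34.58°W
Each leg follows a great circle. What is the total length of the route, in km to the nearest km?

17182 km

Leg P1→P2: central angle 0.5272 rad, distance 3358.9 km.
Leg P2→P3: central angle 2.1698 rad, distance 13823.5 km.
Total: 3358.9 + 13823.5 ≈ 17182 km.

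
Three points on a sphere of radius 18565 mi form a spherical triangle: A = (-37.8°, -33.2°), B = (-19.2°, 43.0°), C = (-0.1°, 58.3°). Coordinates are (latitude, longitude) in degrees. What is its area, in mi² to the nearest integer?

32074693 mi²

Side lengths (central angles): a = 0.4239, b = 1.5904, c = 1.1815 rad; semiperimeter s = 1.5979.
By l'Huilier's theorem, tan(E/4) = √[tan(s/2) tan((s−a)/2) tan((s−b)/2) tan((s−c)/2)], giving spherical excess E = 0.0931 rad.
Area = E·R² = 0.0931 × (18565)² ≈ 32074693 mi².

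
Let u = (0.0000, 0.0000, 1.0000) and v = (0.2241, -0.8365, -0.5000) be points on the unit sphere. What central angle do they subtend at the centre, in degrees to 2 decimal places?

120.00°

u·v = -0.5000; |u| = 1.0000, |v| = 1.0000.
cos θ = (u·v)/(|u||v|) = -0.5000, so θ = 120.00°.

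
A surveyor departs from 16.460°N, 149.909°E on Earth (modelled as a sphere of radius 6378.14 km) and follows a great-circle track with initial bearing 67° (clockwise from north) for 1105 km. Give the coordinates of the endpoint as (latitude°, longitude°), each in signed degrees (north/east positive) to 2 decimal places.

20.10°, 159.64°

Angular distance δ = d/R = 1105/6378.14 = 0.17325 rad; initial bearing θ = 1.1694 rad.
sin φ₂ = sin φ₁ cos δ + cos φ₁ sin δ cos θ = (0.2833)(0.9850) + (0.9590)(0.1724)(0.3907) = 0.3437, so φ₂ = 20.10°.
Δλ = atan2(sin θ sin δ cos φ₁, cos δ − sin φ₁ sin φ₂) = atan2(0.1522, 0.8876) = 9.728°.
λ₂ = 149.909° + 9.728° = 159.64°.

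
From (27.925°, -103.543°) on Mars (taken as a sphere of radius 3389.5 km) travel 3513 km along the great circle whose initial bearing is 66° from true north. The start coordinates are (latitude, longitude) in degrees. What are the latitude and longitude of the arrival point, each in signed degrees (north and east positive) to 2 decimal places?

Angular distance δ = d/R = 3513/3389.5 = 1.03644 rad; initial bearing θ = 1.1519 rad.
sin φ₂ = sin φ₁ cos δ + cos φ₁ sin δ cos θ = (0.4683)(0.5093) + (0.8836)(0.8606)(0.4067) = 0.5478, so φ₂ = 33.22°.
Δλ = atan2(sin θ sin δ cos φ₁, cos δ − sin φ₁ sin φ₂) = atan2(0.6946, 0.2528) = 70.006°.
λ₂ = -103.543° + 70.006° = -33.54°.

33.22°, -33.54°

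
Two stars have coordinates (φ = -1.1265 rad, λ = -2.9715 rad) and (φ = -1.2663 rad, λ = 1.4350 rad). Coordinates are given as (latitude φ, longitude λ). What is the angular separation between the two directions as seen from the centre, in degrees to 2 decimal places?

Let φ₁ = -1.1265 rad, φ₂ = -1.2663 rad, and Δλ = -1.8767 rad.
cos c = sin φ₁ sin φ₂ + cos φ₁ cos φ₂ cos Δλ = (-0.9029)(-0.9540) + (0.4298)(0.2998)(-0.3011) = 0.82257,
so c = arccos(0.82257) = 0.60488 rad.
So the angular separation is 34.66°.

34.66°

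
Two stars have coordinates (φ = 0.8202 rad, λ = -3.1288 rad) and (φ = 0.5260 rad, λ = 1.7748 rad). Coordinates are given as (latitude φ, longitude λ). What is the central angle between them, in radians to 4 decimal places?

In radians: φ₁ = 0.8202, φ₂ = 0.5260, Δλ = -79.044° = -1.3796 rad.
Haversine: a = sin²(Δφ/2) + cos φ₁ cos φ₂ sin²(Δλ/2) = 0.0215 + (0.6821)(0.8648)(0.4050) = 0.26037.
Central angle c = 2·arcsin(√a) = 1.07098 rad.
So the angular separation is 1.0710 rad.

1.0710 rad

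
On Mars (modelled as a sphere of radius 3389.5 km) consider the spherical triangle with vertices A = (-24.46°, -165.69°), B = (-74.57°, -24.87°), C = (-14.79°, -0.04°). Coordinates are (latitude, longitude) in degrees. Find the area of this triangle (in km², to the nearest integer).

Side lengths (central angles): a = 1.0707, b = 2.4142, c = 1.3578 rad; semiperimeter s = 2.4213.
By l'Huilier's theorem, tan(E/4) = √[tan(s/2) tan((s−a)/2) tan((s−b)/2) tan((s−c)/2)], giving spherical excess E = 0.2664 rad.
Area = E·R² = 0.2664 × (3389.5)² ≈ 3060278 km².

3060278 km²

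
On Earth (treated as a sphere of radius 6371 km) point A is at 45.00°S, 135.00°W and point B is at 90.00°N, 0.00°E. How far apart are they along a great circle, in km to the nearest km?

With latitudes φ₁ = -45.000°, φ₂ = 90.000° and longitude difference Δλ = 135.000°:
cos c = sin φ₁ sin φ₂ + cos φ₁ cos φ₂ cos Δλ = (-0.7071)(1.0000) + (0.7071)(0.0000)(-0.7071) = -0.70711,
so c = arccos(-0.70711) = 2.35619 rad.
Distance = R·c = 6371 × 2.3562 ≈ 15011 km.

15011 km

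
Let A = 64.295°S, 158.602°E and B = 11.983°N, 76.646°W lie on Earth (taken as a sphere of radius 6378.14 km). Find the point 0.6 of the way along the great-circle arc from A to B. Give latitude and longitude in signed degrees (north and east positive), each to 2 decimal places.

-30.30°, -95.89°

Central angle δ = 2.0141 rad. Interpolating on the sphere with fraction f = 0.6:
P = [sin((1−f)δ)·A + sin(fδ)·B] / sin δ = 0.7985·A + 1.0351·B in Cartesian coordinates,
giving P = (-0.0886, -0.8588, -0.5045), i.e. latitude -30.30°, longitude -95.89°.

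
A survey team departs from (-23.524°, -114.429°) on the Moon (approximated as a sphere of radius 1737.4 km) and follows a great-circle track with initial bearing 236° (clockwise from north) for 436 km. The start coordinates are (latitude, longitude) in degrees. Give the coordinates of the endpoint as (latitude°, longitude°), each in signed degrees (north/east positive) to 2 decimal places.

-30.93°, -128.32°

Angular distance δ = d/R = 436/1737.4 = 0.25095 rad; initial bearing θ = 4.1190 rad.
sin φ₂ = sin φ₁ cos δ + cos φ₁ sin δ cos θ = (-0.3991)(0.9687) + (0.9169)(0.2483)(-0.5592) = -0.5140, so φ₂ = -30.93°.
Δλ = atan2(sin θ sin δ cos φ₁, cos δ − sin φ₁ sin φ₂) = atan2(-0.1888, 0.7635) = -13.886°.
λ₂ = -114.429° − 13.886° = -128.32°.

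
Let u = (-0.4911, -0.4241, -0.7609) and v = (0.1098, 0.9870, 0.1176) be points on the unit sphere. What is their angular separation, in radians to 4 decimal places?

2.1676 rad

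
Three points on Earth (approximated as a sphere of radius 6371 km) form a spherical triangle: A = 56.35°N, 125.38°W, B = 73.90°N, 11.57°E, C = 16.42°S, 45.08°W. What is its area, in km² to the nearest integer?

38086559 km²

Side lengths (central angles): a = 1.6965, b = 1.7171, c = 0.8128 rad; semiperimeter s = 2.1132.
By l'Huilier's theorem, tan(E/4) = √[tan(s/2) tan((s−a)/2) tan((s−b)/2) tan((s−c)/2)], giving spherical excess E = 0.9383 rad.
Area = E·R² = 0.9383 × (6371)² ≈ 38086559 km².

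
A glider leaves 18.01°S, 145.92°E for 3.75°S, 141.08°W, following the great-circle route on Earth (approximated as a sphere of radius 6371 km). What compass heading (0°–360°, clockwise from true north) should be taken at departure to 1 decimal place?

88.3°

Δλ = 73.000° = 1.2741 rad.
y = sin Δλ · cos φ₂ = (0.9563)(0.9979) = 0.9543
x = cos φ₁ sin φ₂ − sin φ₁ cos φ₂ cos Δλ = (0.9510)(-0.0654) − (-0.3092)(0.9979)(0.2924) = 0.0280
θ = atan2(y, x) = 88.32°, so the bearing is 88.3°.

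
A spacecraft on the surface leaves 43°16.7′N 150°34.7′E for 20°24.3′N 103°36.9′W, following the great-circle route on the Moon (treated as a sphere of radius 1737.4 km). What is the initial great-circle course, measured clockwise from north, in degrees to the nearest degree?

65°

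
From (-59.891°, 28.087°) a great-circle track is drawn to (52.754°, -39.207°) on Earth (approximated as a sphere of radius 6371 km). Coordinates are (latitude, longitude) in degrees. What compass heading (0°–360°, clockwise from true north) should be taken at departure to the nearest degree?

With φ₁ = -1.0453, φ₂ = 0.9207, Δλ = -1.1745 rad, the forward-azimuth formula gives
θ = atan2( sin Δλ cos φ₂ , cos φ₁ sin φ₂ − sin φ₁ cos φ₂ cos Δλ ) = atan2(-0.5583, 0.6014) = -42.87°.
Adding 360° brings this into [0°, 360°): 317°.

317°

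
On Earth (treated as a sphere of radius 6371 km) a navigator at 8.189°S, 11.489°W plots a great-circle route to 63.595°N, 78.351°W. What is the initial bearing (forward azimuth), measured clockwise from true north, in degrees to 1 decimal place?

335.8°

With φ₁ = -0.1429, φ₂ = 1.1099, Δλ = -1.1670 rad, the forward-azimuth formula gives
θ = atan2( sin Δλ cos φ₂ , cos φ₁ sin φ₂ − sin φ₁ cos φ₂ cos Δλ ) = atan2(-0.4089, 0.9114) = -24.16°.
Adding 360° brings this into [0°, 360°): 335.8°.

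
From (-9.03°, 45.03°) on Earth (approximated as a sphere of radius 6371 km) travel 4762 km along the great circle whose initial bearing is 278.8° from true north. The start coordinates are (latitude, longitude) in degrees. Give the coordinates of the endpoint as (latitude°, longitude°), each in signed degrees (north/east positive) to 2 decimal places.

Angular distance δ = d/R = 4762/6371 = 0.74745 rad; initial bearing θ = 4.8660 rad.
sin φ₂ = sin φ₁ cos δ + cos φ₁ sin δ cos θ = (-0.1570)(0.7334) + (0.9876)(0.6798)(0.1530) = -0.0124, so φ₂ = -0.71°.
Δλ = atan2(sin θ sin δ cos φ₁, cos δ − sin φ₁ sin φ₂) = atan2(-0.6634, 0.7315) = -42.208°.
λ₂ = 45.030° − 42.208° = 2.82°.

-0.71°, 2.82°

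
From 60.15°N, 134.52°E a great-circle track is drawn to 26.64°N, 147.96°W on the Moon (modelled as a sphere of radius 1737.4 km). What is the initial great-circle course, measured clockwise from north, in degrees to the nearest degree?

Δλ = 77.520° = 1.3530 rad.
y = sin Δλ · cos φ₂ = (0.9764)(0.8938) = 0.8727
x = cos φ₁ sin φ₂ − sin φ₁ cos φ₂ cos Δλ = (0.4977)(0.4484) − (0.8673)(0.8938)(0.2161) = 0.0556
θ = atan2(y, x) = 86.35°, so the bearing is 86°.

86°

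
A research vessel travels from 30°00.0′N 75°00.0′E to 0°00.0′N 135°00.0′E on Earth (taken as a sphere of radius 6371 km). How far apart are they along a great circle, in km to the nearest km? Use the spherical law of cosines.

In radians: φ₁ = 0.5236, φ₂ = 0.0000, Δλ = 60.000° = 1.0472 rad.
cos c = sin φ₁ sin φ₂ + cos φ₁ cos φ₂ cos Δλ = (0.5000)(0.0000) + (0.8660)(1.0000)(0.5000) = 0.43301,
so c = arccos(0.43301) = 1.12296 rad.
Distance = R·c = 6371 × 1.1230 ≈ 7154 km.

7154 km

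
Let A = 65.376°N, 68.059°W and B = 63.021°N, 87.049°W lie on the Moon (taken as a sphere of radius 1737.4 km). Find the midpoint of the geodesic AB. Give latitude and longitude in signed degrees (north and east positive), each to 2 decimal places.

The central angle between A and B is δ = 0.1494 rad.
With f = 0.5, the slerp weights are sin((1−f)δ)/sin δ = 0.5014 and sin(fδ)/sin δ = 0.5014.
Weighted sum of the unit vectors: (0.5014)·(0.1557,-0.3865,0.9091) + (0.5014)·(0.0234,-0.4531,0.8912) = (0.0898, -0.4209, 0.9026).
Converting back: φ = atan2(z, √(x²+y²)) = 64.51°, λ = atan2(y, x) = -77.96°.

64.51°, -77.96°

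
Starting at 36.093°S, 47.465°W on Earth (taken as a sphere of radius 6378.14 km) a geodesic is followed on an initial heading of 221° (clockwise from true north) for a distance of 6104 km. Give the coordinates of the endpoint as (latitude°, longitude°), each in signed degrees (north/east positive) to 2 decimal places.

Angular distance δ = d/R = 6104/6378.14 = 0.95702 rad; initial bearing θ = 3.8572 rad.
sin φ₂ = sin φ₁ cos δ + cos φ₁ sin δ cos θ = (-0.5891)(0.5760) + (0.8081)(0.8175)(-0.7547) = -0.8378, so φ₂ = -56.91°.
Δλ = atan2(sin θ sin δ cos φ₁, cos δ − sin φ₁ sin φ₂) = atan2(-0.4334, 0.0824) = -79.236°.
λ₂ = -47.465° − 79.236° = -126.70°.

-56.91°, -126.70°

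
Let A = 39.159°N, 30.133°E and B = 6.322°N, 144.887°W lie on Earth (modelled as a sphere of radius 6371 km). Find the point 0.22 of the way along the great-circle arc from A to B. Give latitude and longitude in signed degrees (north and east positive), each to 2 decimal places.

Central angle δ = 2.3437 rad. Interpolating on the sphere with fraction f = 0.22:
P = [sin((1−f)δ)·A + sin(fδ)·B] / sin δ = 1.3509·A + 0.6888·B in Cartesian coordinates,
giving P = (0.3459, 0.1321, 0.9289), i.e. latitude 68.27°, longitude 20.90°.

68.27°, 20.90°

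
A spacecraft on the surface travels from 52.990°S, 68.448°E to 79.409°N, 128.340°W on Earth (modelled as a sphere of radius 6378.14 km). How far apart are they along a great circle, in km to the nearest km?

With latitudes φ₁ = -52.990°, φ₂ = 79.409° and longitude difference Δλ = 163.212°:
cos c = sin φ₁ sin φ₂ + cos φ₁ cos φ₂ cos Δλ = (-0.7985)(0.9830) + (0.6020)(0.1838)(-0.9574) = -0.89085,
so c = arccos(-0.89085) = 2.67001 rad.
Distance = R·c = 6378.14 × 2.6700 ≈ 17030 km.

17030 km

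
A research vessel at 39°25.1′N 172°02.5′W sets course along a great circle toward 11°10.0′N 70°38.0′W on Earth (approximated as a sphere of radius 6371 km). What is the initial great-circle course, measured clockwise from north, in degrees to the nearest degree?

With φ₁ = 0.6880, φ₂ = 0.1949, Δλ = 1.7699 rad, the forward-azimuth formula gives
θ = atan2( sin Δλ cos φ₂ , cos φ₁ sin φ₂ − sin φ₁ cos φ₂ cos Δλ ) = atan2(0.9617, 0.2728) = 74.16°.
So the initial bearing is 74°.

74°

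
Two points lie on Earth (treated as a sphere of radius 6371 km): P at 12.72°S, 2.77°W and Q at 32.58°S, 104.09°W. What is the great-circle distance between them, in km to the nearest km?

In radians: φ₁ = -0.2220, φ₂ = -0.5686, Δλ = -101.320° = -1.7684 rad.
cos c = sin φ₁ sin φ₂ + cos φ₁ cos φ₂ cos Δλ = (-0.2202)(-0.5385) + (0.9755)(0.8426)(-0.1963) = -0.04278,
so c = arccos(-0.04278) = 1.61359 rad.
Distance = R·c = 6371 × 1.6136 ≈ 10280 km.

10280 km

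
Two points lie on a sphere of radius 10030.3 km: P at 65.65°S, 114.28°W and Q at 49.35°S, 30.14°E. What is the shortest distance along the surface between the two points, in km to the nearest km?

Let φ₁ = -1.1458 rad, φ₂ = -0.8613 rad, and Δλ = 2.5206 rad.
Haversine: a = sin²(Δφ/2) + cos φ₁ cos φ₂ sin²(Δλ/2) = 0.0201 + (0.4123)(0.6514)(0.9067) = 0.26362.
Central angle c = 2·arcsin(√a) = 1.07837 rad.
Distance = R·c = 10030.3 × 1.0784 ≈ 10816 km.

10816 km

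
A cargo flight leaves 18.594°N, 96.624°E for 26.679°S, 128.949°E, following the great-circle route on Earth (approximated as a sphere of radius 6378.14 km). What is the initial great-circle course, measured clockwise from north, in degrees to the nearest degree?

With φ₁ = 0.3245, φ₂ = -0.4656, Δλ = 0.5642 rad, the forward-azimuth formula gives
θ = atan2( sin Δλ cos φ₂ , cos φ₁ sin φ₂ − sin φ₁ cos φ₂ cos Δλ ) = atan2(0.4778, -0.6663) = 144.36°.
So the initial bearing is 144°.

144°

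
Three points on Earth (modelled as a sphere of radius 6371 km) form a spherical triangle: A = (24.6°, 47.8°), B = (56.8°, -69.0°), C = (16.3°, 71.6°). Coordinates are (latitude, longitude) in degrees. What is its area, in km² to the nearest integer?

Side lengths (central angles): a = 1.7429, b = 0.4145, c = 1.4466 rad; semiperimeter s = 1.8020.
By l'Huilier's theorem, tan(E/4) = √[tan(s/2) tan((s−a)/2) tan((s−b)/2) tan((s−c)/2)], giving spherical excess E = 0.2982 rad.
Area = E·R² = 0.2982 × (6371)² ≈ 12101951 km².

12101951 km²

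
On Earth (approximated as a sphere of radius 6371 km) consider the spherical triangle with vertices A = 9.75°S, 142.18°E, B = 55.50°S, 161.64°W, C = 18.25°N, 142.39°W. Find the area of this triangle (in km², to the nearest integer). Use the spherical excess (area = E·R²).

34851301 km²

Side lengths (central angles): a = 1.3184, b = 1.3873, c = 1.1037 rad; semiperimeter s = 1.9047.
By l'Huilier's theorem, tan(E/4) = √[tan(s/2) tan((s−a)/2) tan((s−b)/2) tan((s−c)/2)], giving spherical excess E = 0.8586 rad.
Area = E·R² = 0.8586 × (6371)² ≈ 34851301 km².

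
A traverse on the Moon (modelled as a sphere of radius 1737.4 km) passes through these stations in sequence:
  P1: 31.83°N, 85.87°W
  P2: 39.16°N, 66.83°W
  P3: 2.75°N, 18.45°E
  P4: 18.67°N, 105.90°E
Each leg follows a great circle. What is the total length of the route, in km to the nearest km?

Leg P1→P2: central angle 0.2985 rad, distance 518.6 km.
Leg P2→P3: central angle 1.4766 rad, distance 2565.5 km.
Leg P3→P4: central angle 1.5133 rad, distance 2629.2 km.
Total: 518.6 + 2565.5 + 2629.2 ≈ 5713 km.

5713 km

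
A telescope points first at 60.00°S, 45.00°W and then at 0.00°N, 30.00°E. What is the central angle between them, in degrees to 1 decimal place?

Let φ₁ = -1.0472 rad, φ₂ = 0.0000 rad, and Δλ = 1.3090 rad.
Haversine: a = sin²(Δφ/2) + cos φ₁ cos φ₂ sin²(Δλ/2) = 0.2500 + (0.5000)(1.0000)(0.3706) = 0.43530.
Central angle c = 2·arcsin(√a) = 1.44102 rad.
So the angular separation is 82.6°.

82.6°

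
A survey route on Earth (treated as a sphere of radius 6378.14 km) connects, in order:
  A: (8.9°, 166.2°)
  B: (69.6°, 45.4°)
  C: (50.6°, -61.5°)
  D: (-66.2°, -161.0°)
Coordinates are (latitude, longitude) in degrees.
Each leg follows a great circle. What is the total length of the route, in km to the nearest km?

31061 km

Leg A→B: central angle 1.6021 rad, distance 10218.6 km.
Leg B→C: central angle 0.8500 rad, distance 5421.7 km.
Leg C→D: central angle 2.4178 rad, distance 15421.0 km.
Total: 10218.6 + 5421.7 + 15421.0 ≈ 31061 km.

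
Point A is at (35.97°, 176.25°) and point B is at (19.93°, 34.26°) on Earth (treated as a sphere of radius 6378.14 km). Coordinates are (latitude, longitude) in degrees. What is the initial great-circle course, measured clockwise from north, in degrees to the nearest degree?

321°

With φ₁ = 0.6278, φ₂ = 0.3478, Δλ = -2.4782 rad, the forward-azimuth formula gives
θ = atan2( sin Δλ cos φ₂ , cos φ₁ sin φ₂ − sin φ₁ cos φ₂ cos Δλ ) = atan2(-0.5789, 0.7109) = -39.16°.
Adding 360° brings this into [0°, 360°): 321°.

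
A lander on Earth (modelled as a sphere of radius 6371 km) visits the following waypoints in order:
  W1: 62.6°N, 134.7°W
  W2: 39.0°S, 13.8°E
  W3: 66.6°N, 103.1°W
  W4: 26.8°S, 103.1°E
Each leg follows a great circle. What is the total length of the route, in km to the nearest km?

Leg W1→W2: central angle 2.6133 rad, distance 16649.2 km.
Leg W2→W3: central angle 2.3706 rad, distance 15102.9 km.
Leg W3→W4: central angle 2.3918 rad, distance 15238.5 km.
Total: 16649.2 + 15102.9 + 15238.5 ≈ 46991 km.

46991 km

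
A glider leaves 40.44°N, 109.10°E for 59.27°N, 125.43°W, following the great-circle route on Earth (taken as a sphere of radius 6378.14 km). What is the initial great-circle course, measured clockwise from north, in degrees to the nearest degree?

26°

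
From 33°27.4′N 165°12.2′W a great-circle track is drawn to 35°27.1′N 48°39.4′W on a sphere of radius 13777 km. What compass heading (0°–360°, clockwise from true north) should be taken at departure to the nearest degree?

With φ₁ = 0.5839, φ₂ = 0.6187, Δλ = 2.0341 rad, the forward-azimuth formula gives
θ = atan2( sin Δλ cos φ₂ , cos φ₁ sin φ₂ − sin φ₁ cos φ₂ cos Δλ ) = atan2(0.7287, 0.6846) = 46.79°.
So the initial bearing is 47°.

47°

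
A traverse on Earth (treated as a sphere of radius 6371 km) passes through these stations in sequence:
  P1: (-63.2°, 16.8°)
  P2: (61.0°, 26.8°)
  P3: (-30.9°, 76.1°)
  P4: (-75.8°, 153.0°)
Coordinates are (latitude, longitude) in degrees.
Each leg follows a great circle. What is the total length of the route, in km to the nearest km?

Leg P1→P2: central angle 2.1717 rad, distance 13836.0 km.
Leg P2→P3: central angle 1.7496 rad, distance 11146.9 km.
Leg P3→P4: central angle 0.9937 rad, distance 6331.1 km.
Total: 13836.0 + 11146.9 + 6331.1 ≈ 31314 km.

31314 km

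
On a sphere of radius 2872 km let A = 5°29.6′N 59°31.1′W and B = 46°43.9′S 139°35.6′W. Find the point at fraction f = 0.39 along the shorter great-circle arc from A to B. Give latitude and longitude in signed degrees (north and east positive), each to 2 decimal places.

-19.34°, -83.15°

Central angle δ = 1.5229 rad. Interpolating on the sphere with fraction f = 0.39:
P = [sin((1−f)δ)·A + sin(fδ)·B] / sin δ = 0.8019·A + 0.5603·B in Cartesian coordinates,
giving P = (0.1125, -0.9368, -0.3312), i.e. latitude -19.34°, longitude -83.15°.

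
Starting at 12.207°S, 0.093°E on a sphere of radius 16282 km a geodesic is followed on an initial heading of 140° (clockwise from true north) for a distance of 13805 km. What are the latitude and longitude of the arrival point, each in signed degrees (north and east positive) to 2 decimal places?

Angular distance δ = d/R = 13805/16282 = 0.84787 rad; initial bearing θ = 2.4435 rad.
sin φ₂ = sin φ₁ cos δ + cos φ₁ sin δ cos θ = (-0.2114)(0.6616) + (0.9774)(0.7499)(-0.7660) = -0.7013, so φ₂ = -44.53°.
Δλ = atan2(sin θ sin δ cos φ₁, cos δ − sin φ₁ sin φ₂) = atan2(0.4711, 0.5133) = 42.547°.
λ₂ = 0.093° + 42.547° = 42.64°.

-44.53°, 42.64°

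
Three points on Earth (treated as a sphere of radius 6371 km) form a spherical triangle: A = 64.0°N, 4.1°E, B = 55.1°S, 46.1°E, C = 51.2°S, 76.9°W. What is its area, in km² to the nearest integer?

98181946 km²

Side lengths (central angles): a = 1.1108, b = 2.2883, c = 2.1541 rad; semiperimeter s = 2.7766.
By l'Huilier's theorem, tan(E/4) = √[tan(s/2) tan((s−a)/2) tan((s−b)/2) tan((s−c)/2)], giving spherical excess E = 2.4189 rad.
Area = E·R² = 2.4189 × (6371)² ≈ 98181946 km².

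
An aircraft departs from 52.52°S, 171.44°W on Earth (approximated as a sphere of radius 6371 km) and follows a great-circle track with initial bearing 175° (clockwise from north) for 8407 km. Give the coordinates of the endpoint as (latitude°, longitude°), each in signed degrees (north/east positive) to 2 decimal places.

-51.67°, 0.74°

Angular distance δ = d/R = 8407/6371 = 1.31957 rad; initial bearing θ = 3.0543 rad.
sin φ₂ = sin φ₁ cos δ + cos φ₁ sin δ cos θ = (-0.7936)(0.2486) + (0.6085)(0.9686)(-0.9962) = -0.7844, so φ₂ = -51.67°.
Δλ = atan2(sin θ sin δ cos φ₁, cos δ − sin φ₁ sin φ₂) = atan2(0.0514, -0.3739) = 172.177°.
λ₂ = -171.440° + 172.177° = 0.74°.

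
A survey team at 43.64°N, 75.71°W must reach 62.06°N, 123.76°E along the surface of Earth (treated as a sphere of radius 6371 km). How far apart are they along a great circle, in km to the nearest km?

In radians: φ₁ = 0.7617, φ₂ = 1.0832, Δλ = -160.530° = -2.8018 rad.
Haversine: a = sin²(Δφ/2) + cos φ₁ cos φ₂ sin²(Δλ/2) = 0.0256 + (0.7237)(0.4685)(0.9714) = 0.35500.
Central angle c = 2·arcsin(√a) = 1.27658 rad.
Distance = R·c = 6371 × 1.2766 ≈ 8133 km.

8133 km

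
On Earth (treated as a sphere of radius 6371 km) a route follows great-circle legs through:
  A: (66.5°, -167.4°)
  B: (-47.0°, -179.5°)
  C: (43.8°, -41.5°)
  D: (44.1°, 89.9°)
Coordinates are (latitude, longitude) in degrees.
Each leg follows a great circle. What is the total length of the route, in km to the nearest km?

38539 km

Leg A→B: central angle 1.9875 rad, distance 12662.7 km.
Leg B→C: central angle 2.6301 rad, distance 16756.3 km.
Leg C→D: central angle 1.4314 rad, distance 9119.7 km.
Total: 12662.7 + 16756.3 + 9119.7 ≈ 38539 km.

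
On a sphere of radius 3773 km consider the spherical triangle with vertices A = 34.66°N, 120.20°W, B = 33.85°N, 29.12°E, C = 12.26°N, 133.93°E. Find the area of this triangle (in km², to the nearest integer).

Side lengths (central angles): a = 1.6601, b = 1.6700, c = 1.8449 rad; semiperimeter s = 2.5875.
By l'Huilier's theorem, tan(E/4) = √[tan(s/2) tan((s−a)/2) tan((s−b)/2) tan((s−c)/2)], giving spherical excess E = 2.1069 rad.
Area = E·R² = 2.1069 × (3773)² ≈ 29993133 km².

29993133 km²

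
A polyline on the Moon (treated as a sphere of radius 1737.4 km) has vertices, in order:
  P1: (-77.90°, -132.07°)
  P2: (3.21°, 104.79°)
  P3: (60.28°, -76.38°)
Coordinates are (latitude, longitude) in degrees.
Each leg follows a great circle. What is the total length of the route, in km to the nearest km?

Leg P1→P2: central angle 1.7408 rad, distance 3024.4 km.
Leg P2→P3: central angle 2.0334 rad, distance 3532.8 km.
Total: 3024.4 + 3532.8 ≈ 6557 km.

6557 km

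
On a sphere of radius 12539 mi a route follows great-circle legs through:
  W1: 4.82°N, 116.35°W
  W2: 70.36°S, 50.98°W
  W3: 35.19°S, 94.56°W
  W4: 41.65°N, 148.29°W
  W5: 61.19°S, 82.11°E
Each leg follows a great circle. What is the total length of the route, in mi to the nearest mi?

Leg W1→W2: central angle 1.5103 rad, distance 18937.9 mi.
Leg W2→W3: central angle 0.7351 rad, distance 9217.7 mi.
Leg W3→W4: central angle 1.5925 rad, distance 19968.7 mi.
Leg W4→W5: central angle 2.5181 rad, distance 31574.5 mi.
Total: 18937.9 + 9217.7 + 19968.7 + 31574.5 ≈ 79699 mi.

79699 mi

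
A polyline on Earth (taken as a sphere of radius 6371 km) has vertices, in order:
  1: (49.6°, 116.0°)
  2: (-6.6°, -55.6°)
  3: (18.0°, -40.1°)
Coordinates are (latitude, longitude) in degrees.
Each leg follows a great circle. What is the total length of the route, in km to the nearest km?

18391 km

Leg 1→2: central angle 2.3810 rad, distance 15169.5 km.
Leg 2→3: central angle 0.5056 rad, distance 3221.3 km.
Total: 15169.5 + 3221.3 ≈ 18391 km.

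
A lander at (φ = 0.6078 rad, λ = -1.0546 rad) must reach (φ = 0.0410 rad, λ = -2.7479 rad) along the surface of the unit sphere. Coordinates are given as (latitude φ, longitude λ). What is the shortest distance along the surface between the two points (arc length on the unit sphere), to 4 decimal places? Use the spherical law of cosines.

With latitudes φ₁ = 34.824°, φ₂ = 2.349° and longitude difference Δλ = -97.019°:
cos c = sin φ₁ sin φ₂ + cos φ₁ cos φ₂ cos Δλ = (0.5711)(0.0410) + (0.8209)(0.9992)(-0.1222) = -0.07682,
so c = arccos(-0.07682) = 1.64769 rad.
On the unit sphere the arc length equals the central angle: 1.6477.

1.6477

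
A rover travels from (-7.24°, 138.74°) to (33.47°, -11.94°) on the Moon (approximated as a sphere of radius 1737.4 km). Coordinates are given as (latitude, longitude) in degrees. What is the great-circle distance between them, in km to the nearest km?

In radians: φ₁ = -0.1264, φ₂ = 0.5842, Δλ = -150.680° = -2.6299 rad.
cos c = sin φ₁ sin φ₂ + cos φ₁ cos φ₂ cos Δλ = (-0.1260)(0.5515) + (0.9920)(0.8342)(-0.8719) = -0.79102,
so c = arccos(-0.79102) = 2.48327 rad.
Distance = R·c = 1737.4 × 2.4833 ≈ 4314 km.

4314 km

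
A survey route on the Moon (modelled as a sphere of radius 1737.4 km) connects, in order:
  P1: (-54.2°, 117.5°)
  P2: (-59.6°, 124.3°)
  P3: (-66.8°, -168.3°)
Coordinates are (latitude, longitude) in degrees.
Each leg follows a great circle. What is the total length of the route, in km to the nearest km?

Leg P1→P2: central angle 0.1143 rad, distance 198.5 km.
Leg P2→P3: central angle 0.5169 rad, distance 898.0 km.
Total: 198.5 + 898.0 ≈ 1097 km.

1097 km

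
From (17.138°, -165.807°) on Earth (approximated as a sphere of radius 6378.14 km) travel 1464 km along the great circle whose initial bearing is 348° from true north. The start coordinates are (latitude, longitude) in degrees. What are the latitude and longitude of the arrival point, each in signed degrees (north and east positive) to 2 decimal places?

Angular distance δ = d/R = 1464/6378.14 = 0.22953 rad; initial bearing θ = 6.0737 rad.
sin φ₂ = sin φ₁ cos δ + cos φ₁ sin δ cos θ = (0.2947)(0.9738) + (0.9556)(0.2275)(0.9781) = 0.4996, so φ₂ = 29.97°.
Δλ = atan2(sin θ sin δ cos φ₁, cos δ − sin φ₁ sin φ₂) = atan2(-0.0452, 0.8265) = -3.130°.
λ₂ = -165.807° − 3.130° = -168.94°.

29.97°, -168.94°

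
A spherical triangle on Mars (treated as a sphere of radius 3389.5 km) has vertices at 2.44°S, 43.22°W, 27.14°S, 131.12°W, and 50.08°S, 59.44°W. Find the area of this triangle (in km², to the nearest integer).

5815240 km²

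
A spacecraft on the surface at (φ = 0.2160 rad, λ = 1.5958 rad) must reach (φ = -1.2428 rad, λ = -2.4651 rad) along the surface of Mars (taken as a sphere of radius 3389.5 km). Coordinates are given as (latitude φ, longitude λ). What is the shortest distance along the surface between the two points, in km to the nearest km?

6696 km

Let φ₁ = 0.2160 rad, φ₂ = -1.2428 rad, and Δλ = 2.2223 rad.
cos c = sin φ₁ sin φ₂ + cos φ₁ cos φ₂ cos Δλ = (0.2143)(-0.9467) + (0.9768)(0.3221)(-0.6064) = -0.39370,
so c = arccos(-0.39370) = 1.97545 rad.
Distance = R·c = 3389.5 × 1.9754 ≈ 6696 km.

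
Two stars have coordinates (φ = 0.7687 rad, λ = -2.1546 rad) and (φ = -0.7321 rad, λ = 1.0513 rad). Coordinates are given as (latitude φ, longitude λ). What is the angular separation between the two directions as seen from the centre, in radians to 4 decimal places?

In radians: φ₁ = 0.7687, φ₂ = -0.7321, Δλ = -176.315° = -3.0773 rad.
cos c = sin φ₁ sin φ₂ + cos φ₁ cos φ₂ cos Δλ = (0.6952)(-0.6684) + (0.7188)(0.7438)(-0.9979) = -0.99823,
so c = arccos(-0.99823) = 3.08201 rad.
So the angular separation is 3.0820 rad.

3.0820 rad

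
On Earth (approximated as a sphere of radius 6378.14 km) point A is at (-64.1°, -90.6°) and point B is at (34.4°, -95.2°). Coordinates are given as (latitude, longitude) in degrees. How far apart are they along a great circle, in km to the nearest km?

10972 km

In radians: φ₁ = -1.1188, φ₂ = 0.6004, Δλ = -4.600° = -0.0803 rad.
cos c = sin φ₁ sin φ₂ + cos φ₁ cos φ₂ cos Δλ = (-0.8996)(0.5650) + (0.4368)(0.8251)(0.9968) = -0.14897,
so c = arccos(-0.14897) = 1.72032 rad.
Distance = R·c = 6378.14 × 1.7203 ≈ 10972 km.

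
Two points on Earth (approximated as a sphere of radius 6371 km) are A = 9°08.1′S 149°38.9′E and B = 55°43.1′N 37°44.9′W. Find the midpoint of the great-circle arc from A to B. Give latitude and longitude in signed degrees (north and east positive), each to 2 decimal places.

Central angle δ = 2.3222 rad. Interpolating on the sphere with fraction f = 0.5:
P = [sin((1−f)δ)·A + sin(fδ)·B] / sin δ = 1.2553·A + 1.2553·B in Cartesian coordinates,
giving P = (-0.5104, 0.1934, 0.8379), i.e. latitude 56.92°, longitude 159.25°.

56.92°, 159.25°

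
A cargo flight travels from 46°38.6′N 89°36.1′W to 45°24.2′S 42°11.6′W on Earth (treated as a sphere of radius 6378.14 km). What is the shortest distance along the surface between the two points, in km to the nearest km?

11248 km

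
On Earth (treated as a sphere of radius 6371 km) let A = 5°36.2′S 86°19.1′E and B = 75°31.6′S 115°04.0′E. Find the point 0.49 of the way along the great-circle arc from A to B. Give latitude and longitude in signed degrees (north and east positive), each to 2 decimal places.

Central angle δ = 1.2528 rad. Interpolating on the sphere with fraction f = 0.49:
P = [sin((1−f)δ)·A + sin(fδ)·B] / sin δ = 0.6278·A + 0.6065·B in Cartesian coordinates,
giving P = (-0.0241, 0.7608, -0.6485), i.e. latitude -40.43°, longitude 91.81°.

-40.43°, 91.81°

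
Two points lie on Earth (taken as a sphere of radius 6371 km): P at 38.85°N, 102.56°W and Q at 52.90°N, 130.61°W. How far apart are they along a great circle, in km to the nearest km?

2647 km

In radians: φ₁ = 0.6781, φ₂ = 0.9233, Δλ = -28.050° = -0.4896 rad.
cos c = sin φ₁ sin φ₂ + cos φ₁ cos φ₂ cos Δλ = (0.6273)(0.7976) + (0.7788)(0.6032)(0.8825) = 0.91490,
so c = arccos(0.91490) = 0.41553 rad.
Distance = R·c = 6371 × 0.4155 ≈ 2647 km.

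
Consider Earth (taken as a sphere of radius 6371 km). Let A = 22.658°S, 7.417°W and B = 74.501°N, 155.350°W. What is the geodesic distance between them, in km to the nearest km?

13951 km

Let φ₁ = -0.3955 rad, φ₂ = 1.3003 rad, and Δλ = -2.5819 rad.
cos c = sin φ₁ sin φ₂ + cos φ₁ cos φ₂ cos Δλ = (-0.3852)(0.9636) + (0.9228)(0.2672)(-0.8474) = -0.58019,
so c = arccos(-0.58019) = 2.18976 rad.
Distance = R·c = 6371 × 2.1898 ≈ 13951 km.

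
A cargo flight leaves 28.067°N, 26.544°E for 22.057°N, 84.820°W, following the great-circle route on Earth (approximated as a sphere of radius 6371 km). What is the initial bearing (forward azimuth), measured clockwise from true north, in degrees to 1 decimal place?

Δλ = -111.364° = -1.9437 rad.
y = sin Δλ · cos φ₂ = (-0.9313)(0.9268) = -0.8631
x = cos φ₁ sin φ₂ − sin φ₁ cos φ₂ cos Δλ = (0.8824)(0.3755) − (0.4705)(0.9268)(-0.3643) = 0.4902
θ = atan2(y, x) = -60.41°; adding 360° gives 299.6°.

299.6°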